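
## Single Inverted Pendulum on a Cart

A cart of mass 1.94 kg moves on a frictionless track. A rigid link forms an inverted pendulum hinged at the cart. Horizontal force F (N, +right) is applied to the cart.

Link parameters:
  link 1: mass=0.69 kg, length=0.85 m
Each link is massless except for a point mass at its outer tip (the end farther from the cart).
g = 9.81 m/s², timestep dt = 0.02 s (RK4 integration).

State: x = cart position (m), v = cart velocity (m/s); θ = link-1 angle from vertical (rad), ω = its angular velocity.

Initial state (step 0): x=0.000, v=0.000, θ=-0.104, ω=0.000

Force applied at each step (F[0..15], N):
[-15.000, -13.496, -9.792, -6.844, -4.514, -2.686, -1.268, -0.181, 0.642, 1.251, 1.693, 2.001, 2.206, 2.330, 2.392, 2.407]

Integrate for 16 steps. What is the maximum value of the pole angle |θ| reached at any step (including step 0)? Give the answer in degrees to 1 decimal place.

Answer: 6.0°

Derivation:
apply F[0]=-15.000 → step 1: x=-0.001, v=-0.147, θ=-0.103, ω=0.148
apply F[1]=-13.496 → step 2: x=-0.006, v=-0.279, θ=-0.098, ω=0.279
apply F[2]=-9.792 → step 3: x=-0.012, v=-0.373, θ=-0.092, ω=0.367
apply F[3]=-6.844 → step 4: x=-0.020, v=-0.437, θ=-0.084, ω=0.422
apply F[4]=-4.514 → step 5: x=-0.029, v=-0.478, θ=-0.075, ω=0.452
apply F[5]=-2.686 → step 6: x=-0.039, v=-0.501, θ=-0.066, ω=0.463
apply F[6]=-1.268 → step 7: x=-0.049, v=-0.510, θ=-0.057, ω=0.459
apply F[7]=-0.181 → step 8: x=-0.060, v=-0.508, θ=-0.048, ω=0.445
apply F[8]=+0.642 → step 9: x=-0.070, v=-0.499, θ=-0.039, ω=0.424
apply F[9]=+1.251 → step 10: x=-0.079, v=-0.483, θ=-0.031, ω=0.398
apply F[10]=+1.693 → step 11: x=-0.089, v=-0.464, θ=-0.023, ω=0.369
apply F[11]=+2.001 → step 12: x=-0.098, v=-0.442, θ=-0.016, ω=0.338
apply F[12]=+2.206 → step 13: x=-0.107, v=-0.418, θ=-0.010, ω=0.308
apply F[13]=+2.330 → step 14: x=-0.115, v=-0.394, θ=-0.004, ω=0.277
apply F[14]=+2.392 → step 15: x=-0.122, v=-0.369, θ=0.001, ω=0.248
apply F[15]=+2.407 → step 16: x=-0.129, v=-0.345, θ=0.006, ω=0.220
Max |angle| over trajectory = 0.104 rad = 6.0°.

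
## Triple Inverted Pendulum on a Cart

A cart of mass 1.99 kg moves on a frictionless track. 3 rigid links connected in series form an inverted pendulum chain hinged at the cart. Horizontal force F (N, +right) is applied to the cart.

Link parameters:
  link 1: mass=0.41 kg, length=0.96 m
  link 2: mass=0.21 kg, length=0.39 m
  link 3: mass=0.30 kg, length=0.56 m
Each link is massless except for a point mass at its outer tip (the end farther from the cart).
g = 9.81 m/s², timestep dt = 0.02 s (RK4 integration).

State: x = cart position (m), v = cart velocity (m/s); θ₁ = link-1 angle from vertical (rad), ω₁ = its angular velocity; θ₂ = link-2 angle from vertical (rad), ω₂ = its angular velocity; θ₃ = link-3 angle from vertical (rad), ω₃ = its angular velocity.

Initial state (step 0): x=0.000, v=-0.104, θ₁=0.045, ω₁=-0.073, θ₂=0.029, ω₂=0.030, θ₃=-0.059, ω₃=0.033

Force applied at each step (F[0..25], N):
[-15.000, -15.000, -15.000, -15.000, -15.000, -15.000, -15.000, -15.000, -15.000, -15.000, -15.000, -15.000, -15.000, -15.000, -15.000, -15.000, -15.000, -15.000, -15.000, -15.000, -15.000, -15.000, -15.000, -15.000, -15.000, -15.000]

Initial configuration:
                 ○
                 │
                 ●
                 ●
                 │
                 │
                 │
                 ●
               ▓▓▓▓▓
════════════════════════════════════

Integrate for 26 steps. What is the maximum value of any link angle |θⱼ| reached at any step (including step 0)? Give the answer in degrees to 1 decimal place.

Answer: 73.7°

Derivation:
apply F[0]=-15.000 → step 1: x=-0.004, v=-0.259, θ₁=0.045, ω₁=0.101, θ₂=0.030, ω₂=0.074, θ₃=-0.059, ω₃=-0.038
apply F[1]=-15.000 → step 2: x=-0.010, v=-0.413, θ₁=0.049, ω₁=0.275, θ₂=0.032, ω₂=0.118, θ₃=-0.061, ω₃=-0.111
apply F[2]=-15.000 → step 3: x=-0.020, v=-0.569, θ₁=0.056, ω₁=0.452, θ₂=0.035, ω₂=0.161, θ₃=-0.064, ω₃=-0.187
apply F[3]=-15.000 → step 4: x=-0.033, v=-0.724, θ₁=0.067, ω₁=0.632, θ₂=0.038, ω₂=0.201, θ₃=-0.068, ω₃=-0.265
apply F[4]=-15.000 → step 5: x=-0.049, v=-0.881, θ₁=0.082, ω₁=0.817, θ₂=0.043, ω₂=0.236, θ₃=-0.074, ω₃=-0.347
apply F[5]=-15.000 → step 6: x=-0.068, v=-1.039, θ₁=0.100, ω₁=1.009, θ₂=0.048, ω₂=0.265, θ₃=-0.082, ω₃=-0.432
apply F[6]=-15.000 → step 7: x=-0.091, v=-1.197, θ₁=0.122, ω₁=1.207, θ₂=0.053, ω₂=0.285, θ₃=-0.091, ω₃=-0.518
apply F[7]=-15.000 → step 8: x=-0.116, v=-1.356, θ₁=0.148, ω₁=1.412, θ₂=0.059, ω₂=0.296, θ₃=-0.103, ω₃=-0.605
apply F[8]=-15.000 → step 9: x=-0.145, v=-1.516, θ₁=0.179, ω₁=1.624, θ₂=0.065, ω₂=0.297, θ₃=-0.116, ω₃=-0.689
apply F[9]=-15.000 → step 10: x=-0.177, v=-1.675, θ₁=0.213, ω₁=1.841, θ₂=0.071, ω₂=0.287, θ₃=-0.130, ω₃=-0.765
apply F[10]=-15.000 → step 11: x=-0.212, v=-1.834, θ₁=0.252, ω₁=2.063, θ₂=0.076, ω₂=0.270, θ₃=-0.146, ω₃=-0.827
apply F[11]=-15.000 → step 12: x=-0.250, v=-1.990, θ₁=0.296, ω₁=2.287, θ₂=0.082, ω₂=0.249, θ₃=-0.163, ω₃=-0.871
apply F[12]=-15.000 → step 13: x=-0.292, v=-2.144, θ₁=0.344, ω₁=2.508, θ₂=0.086, ω₂=0.233, θ₃=-0.181, ω₃=-0.891
apply F[13]=-15.000 → step 14: x=-0.336, v=-2.294, θ₁=0.396, ω₁=2.725, θ₂=0.091, ω₂=0.231, θ₃=-0.199, ω₃=-0.883
apply F[14]=-15.000 → step 15: x=-0.383, v=-2.439, θ₁=0.453, ω₁=2.934, θ₂=0.096, ω₂=0.255, θ₃=-0.216, ω₃=-0.845
apply F[15]=-15.000 → step 16: x=-0.433, v=-2.578, θ₁=0.513, ω₁=3.132, θ₂=0.102, ω₂=0.317, θ₃=-0.232, ω₃=-0.775
apply F[16]=-15.000 → step 17: x=-0.486, v=-2.710, θ₁=0.578, ω₁=3.318, θ₂=0.109, ω₂=0.428, θ₃=-0.247, ω₃=-0.674
apply F[17]=-15.000 → step 18: x=-0.542, v=-2.834, θ₁=0.646, ω₁=3.490, θ₂=0.119, ω₂=0.599, θ₃=-0.259, ω₃=-0.546
apply F[18]=-15.000 → step 19: x=-0.600, v=-2.950, θ₁=0.717, ω₁=3.648, θ₂=0.133, ω₂=0.835, θ₃=-0.268, ω₃=-0.391
apply F[19]=-15.000 → step 20: x=-0.660, v=-3.058, θ₁=0.792, ω₁=3.793, θ₂=0.153, ω₂=1.140, θ₃=-0.274, ω₃=-0.211
apply F[20]=-15.000 → step 21: x=-0.722, v=-3.158, θ₁=0.869, ω₁=3.926, θ₂=0.179, ω₂=1.514, θ₃=-0.277, ω₃=-0.005
apply F[21]=-15.000 → step 22: x=-0.786, v=-3.249, θ₁=0.949, ω₁=4.044, θ₂=0.214, ω₂=1.955, θ₃=-0.274, ω₃=0.230
apply F[22]=-15.000 → step 23: x=-0.852, v=-3.331, θ₁=1.031, ω₁=4.149, θ₂=0.258, ω₂=2.456, θ₃=-0.267, ω₃=0.498
apply F[23]=-15.000 → step 24: x=-0.919, v=-3.404, θ₁=1.115, ω₁=4.238, θ₂=0.313, ω₂=3.009, θ₃=-0.254, ω₃=0.809
apply F[24]=-15.000 → step 25: x=-0.988, v=-3.468, θ₁=1.200, ω₁=4.309, θ₂=0.379, ω₂=3.600, θ₃=-0.234, ω₃=1.175
apply F[25]=-15.000 → step 26: x=-1.058, v=-3.523, θ₁=1.287, ω₁=4.361, θ₂=0.457, ω₂=4.213, θ₃=-0.207, ω₃=1.609
Max |angle| over trajectory = 1.287 rad = 73.7°.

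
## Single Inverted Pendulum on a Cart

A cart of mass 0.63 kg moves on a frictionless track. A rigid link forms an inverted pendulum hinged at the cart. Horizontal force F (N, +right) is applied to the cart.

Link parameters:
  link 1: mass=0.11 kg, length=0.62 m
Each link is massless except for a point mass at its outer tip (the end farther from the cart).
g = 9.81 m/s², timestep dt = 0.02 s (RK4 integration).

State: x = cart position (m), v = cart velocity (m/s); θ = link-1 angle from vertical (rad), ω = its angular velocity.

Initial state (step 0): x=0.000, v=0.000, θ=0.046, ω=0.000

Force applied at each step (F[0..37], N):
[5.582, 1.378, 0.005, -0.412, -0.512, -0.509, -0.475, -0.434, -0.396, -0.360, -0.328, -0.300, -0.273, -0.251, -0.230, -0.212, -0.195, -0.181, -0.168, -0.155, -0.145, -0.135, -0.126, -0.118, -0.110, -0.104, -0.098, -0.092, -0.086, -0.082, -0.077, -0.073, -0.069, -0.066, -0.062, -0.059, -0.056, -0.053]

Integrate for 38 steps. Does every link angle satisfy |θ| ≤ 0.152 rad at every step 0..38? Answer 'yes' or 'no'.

Answer: yes

Derivation:
apply F[0]=+5.582 → step 1: x=0.002, v=0.176, θ=0.043, ω=-0.269
apply F[1]=+1.378 → step 2: x=0.006, v=0.218, θ=0.037, ω=-0.324
apply F[2]=+0.005 → step 3: x=0.010, v=0.217, θ=0.031, ω=-0.312
apply F[3]=-0.412 → step 4: x=0.014, v=0.203, θ=0.025, ω=-0.280
apply F[4]=-0.512 → step 5: x=0.018, v=0.186, θ=0.020, ω=-0.246
apply F[5]=-0.509 → step 6: x=0.022, v=0.169, θ=0.015, ω=-0.213
apply F[6]=-0.475 → step 7: x=0.025, v=0.154, θ=0.011, ω=-0.184
apply F[7]=-0.434 → step 8: x=0.028, v=0.140, θ=0.008, ω=-0.158
apply F[8]=-0.396 → step 9: x=0.030, v=0.127, θ=0.005, ω=-0.135
apply F[9]=-0.360 → step 10: x=0.033, v=0.115, θ=0.002, ω=-0.116
apply F[10]=-0.328 → step 11: x=0.035, v=0.105, θ=0.000, ω=-0.098
apply F[11]=-0.300 → step 12: x=0.037, v=0.095, θ=-0.002, ω=-0.083
apply F[12]=-0.273 → step 13: x=0.039, v=0.087, θ=-0.003, ω=-0.070
apply F[13]=-0.251 → step 14: x=0.041, v=0.079, θ=-0.004, ω=-0.059
apply F[14]=-0.230 → step 15: x=0.042, v=0.072, θ=-0.005, ω=-0.049
apply F[15]=-0.212 → step 16: x=0.043, v=0.065, θ=-0.006, ω=-0.040
apply F[16]=-0.195 → step 17: x=0.045, v=0.059, θ=-0.007, ω=-0.032
apply F[17]=-0.181 → step 18: x=0.046, v=0.054, θ=-0.008, ω=-0.026
apply F[18]=-0.168 → step 19: x=0.047, v=0.049, θ=-0.008, ω=-0.020
apply F[19]=-0.155 → step 20: x=0.048, v=0.044, θ=-0.008, ω=-0.015
apply F[20]=-0.145 → step 21: x=0.049, v=0.040, θ=-0.009, ω=-0.011
apply F[21]=-0.135 → step 22: x=0.049, v=0.036, θ=-0.009, ω=-0.007
apply F[22]=-0.126 → step 23: x=0.050, v=0.032, θ=-0.009, ω=-0.004
apply F[23]=-0.118 → step 24: x=0.051, v=0.029, θ=-0.009, ω=-0.002
apply F[24]=-0.110 → step 25: x=0.051, v=0.025, θ=-0.009, ω=0.001
apply F[25]=-0.104 → step 26: x=0.052, v=0.022, θ=-0.009, ω=0.003
apply F[26]=-0.098 → step 27: x=0.052, v=0.020, θ=-0.009, ω=0.004
apply F[27]=-0.092 → step 28: x=0.052, v=0.017, θ=-0.009, ω=0.006
apply F[28]=-0.086 → step 29: x=0.053, v=0.014, θ=-0.009, ω=0.007
apply F[29]=-0.082 → step 30: x=0.053, v=0.012, θ=-0.009, ω=0.008
apply F[30]=-0.077 → step 31: x=0.053, v=0.010, θ=-0.008, ω=0.009
apply F[31]=-0.073 → step 32: x=0.053, v=0.008, θ=-0.008, ω=0.009
apply F[32]=-0.069 → step 33: x=0.054, v=0.006, θ=-0.008, ω=0.010
apply F[33]=-0.066 → step 34: x=0.054, v=0.004, θ=-0.008, ω=0.010
apply F[34]=-0.062 → step 35: x=0.054, v=0.003, θ=-0.008, ω=0.011
apply F[35]=-0.059 → step 36: x=0.054, v=0.001, θ=-0.007, ω=0.011
apply F[36]=-0.056 → step 37: x=0.054, v=-0.001, θ=-0.007, ω=0.011
apply F[37]=-0.053 → step 38: x=0.054, v=-0.002, θ=-0.007, ω=0.011
Max |angle| over trajectory = 0.046 rad; bound = 0.152 → within bound.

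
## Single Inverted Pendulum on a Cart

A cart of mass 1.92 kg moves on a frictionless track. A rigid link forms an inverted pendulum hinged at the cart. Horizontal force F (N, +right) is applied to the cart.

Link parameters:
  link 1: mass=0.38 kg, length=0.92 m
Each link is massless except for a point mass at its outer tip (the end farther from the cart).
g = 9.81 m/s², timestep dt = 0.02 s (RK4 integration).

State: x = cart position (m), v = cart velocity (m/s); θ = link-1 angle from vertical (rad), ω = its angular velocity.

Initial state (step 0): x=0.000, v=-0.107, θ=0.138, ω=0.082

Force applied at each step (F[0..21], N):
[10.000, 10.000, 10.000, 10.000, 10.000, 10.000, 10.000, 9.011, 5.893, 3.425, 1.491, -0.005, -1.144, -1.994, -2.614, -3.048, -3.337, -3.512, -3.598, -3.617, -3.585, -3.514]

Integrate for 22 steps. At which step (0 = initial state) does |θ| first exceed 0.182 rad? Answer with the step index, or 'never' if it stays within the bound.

Answer: never

Derivation:
apply F[0]=+10.000 → step 1: x=-0.001, v=-0.009, θ=0.139, ω=0.005
apply F[1]=+10.000 → step 2: x=-0.000, v=0.090, θ=0.138, ω=-0.071
apply F[2]=+10.000 → step 3: x=0.002, v=0.189, θ=0.136, ω=-0.148
apply F[3]=+10.000 → step 4: x=0.007, v=0.287, θ=0.132, ω=-0.226
apply F[4]=+10.000 → step 5: x=0.014, v=0.386, θ=0.127, ω=-0.305
apply F[5]=+10.000 → step 6: x=0.023, v=0.485, θ=0.120, ω=-0.385
apply F[6]=+10.000 → step 7: x=0.033, v=0.585, θ=0.112, ω=-0.468
apply F[7]=+9.011 → step 8: x=0.046, v=0.674, θ=0.101, ω=-0.542
apply F[8]=+5.893 → step 9: x=0.060, v=0.732, θ=0.090, ω=-0.584
apply F[9]=+3.425 → step 10: x=0.075, v=0.765, θ=0.078, ω=-0.602
apply F[10]=+1.491 → step 11: x=0.090, v=0.777, θ=0.066, ω=-0.600
apply F[11]=-0.005 → step 12: x=0.106, v=0.775, θ=0.054, ω=-0.585
apply F[12]=-1.144 → step 13: x=0.121, v=0.761, θ=0.043, ω=-0.559
apply F[13]=-1.994 → step 14: x=0.136, v=0.739, θ=0.032, ω=-0.527
apply F[14]=-2.614 → step 15: x=0.151, v=0.711, θ=0.022, ω=-0.491
apply F[15]=-3.048 → step 16: x=0.165, v=0.679, θ=0.013, ω=-0.452
apply F[16]=-3.337 → step 17: x=0.178, v=0.643, θ=0.004, ω=-0.412
apply F[17]=-3.512 → step 18: x=0.190, v=0.607, θ=-0.004, ω=-0.372
apply F[18]=-3.598 → step 19: x=0.202, v=0.570, θ=-0.011, ω=-0.334
apply F[19]=-3.617 → step 20: x=0.213, v=0.533, θ=-0.017, ω=-0.296
apply F[20]=-3.585 → step 21: x=0.223, v=0.496, θ=-0.023, ω=-0.261
apply F[21]=-3.514 → step 22: x=0.233, v=0.460, θ=-0.028, ω=-0.227
max |θ| = 0.139 ≤ 0.182 over all 23 states.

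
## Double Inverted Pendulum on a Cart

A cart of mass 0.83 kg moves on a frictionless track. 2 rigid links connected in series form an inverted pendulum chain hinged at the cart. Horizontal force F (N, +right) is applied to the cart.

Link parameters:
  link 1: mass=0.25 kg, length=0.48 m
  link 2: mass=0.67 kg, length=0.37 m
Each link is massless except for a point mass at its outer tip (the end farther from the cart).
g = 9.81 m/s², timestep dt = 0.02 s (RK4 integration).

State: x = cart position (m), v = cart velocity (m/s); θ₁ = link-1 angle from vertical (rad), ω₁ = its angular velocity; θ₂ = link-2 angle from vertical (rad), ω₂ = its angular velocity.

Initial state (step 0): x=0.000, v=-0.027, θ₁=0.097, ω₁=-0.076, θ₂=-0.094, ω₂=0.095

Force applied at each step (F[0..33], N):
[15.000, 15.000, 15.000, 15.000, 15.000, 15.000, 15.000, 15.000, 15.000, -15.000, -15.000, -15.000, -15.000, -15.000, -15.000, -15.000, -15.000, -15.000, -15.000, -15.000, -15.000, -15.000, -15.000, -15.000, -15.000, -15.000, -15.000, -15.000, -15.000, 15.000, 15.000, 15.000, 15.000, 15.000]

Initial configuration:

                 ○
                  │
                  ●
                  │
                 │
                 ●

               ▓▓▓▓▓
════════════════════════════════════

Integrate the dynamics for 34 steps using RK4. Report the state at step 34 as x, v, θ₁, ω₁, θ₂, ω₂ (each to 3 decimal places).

Answer: x=-0.227, v=-2.433, θ₁=-3.800, ω₁=8.919, θ₂=-3.040, ω₂=-22.373

Derivation:
apply F[0]=+15.000 → step 1: x=0.003, v=0.313, θ₁=0.091, ω₁=-0.529, θ₂=-0.096, ω₂=-0.292
apply F[1]=+15.000 → step 2: x=0.013, v=0.656, θ₁=0.076, ω₁=-1.006, θ₂=-0.106, ω₂=-0.655
apply F[2]=+15.000 → step 3: x=0.029, v=1.004, θ₁=0.050, ω₁=-1.528, θ₂=-0.122, ω₂=-0.977
apply F[3]=+15.000 → step 4: x=0.053, v=1.360, θ₁=0.014, ω₁=-2.113, θ₂=-0.144, ω₂=-1.236
apply F[4]=+15.000 → step 5: x=0.084, v=1.722, θ₁=-0.035, ω₁=-2.778, θ₂=-0.171, ω₂=-1.411
apply F[5]=+15.000 → step 6: x=0.122, v=2.088, θ₁=-0.098, ω₁=-3.524, θ₂=-0.200, ω₂=-1.488
apply F[6]=+15.000 → step 7: x=0.167, v=2.446, θ₁=-0.176, ω₁=-4.326, θ₂=-0.230, ω₂=-1.481
apply F[7]=+15.000 → step 8: x=0.219, v=2.781, θ₁=-0.270, ω₁=-5.106, θ₂=-0.259, ω₂=-1.462
apply F[8]=+15.000 → step 9: x=0.278, v=3.070, θ₁=-0.379, ω₁=-5.748, θ₂=-0.289, ω₂=-1.567
apply F[9]=-15.000 → step 10: x=0.336, v=2.719, θ₁=-0.489, ω₁=-5.271, θ₂=-0.320, ω₂=-1.536
apply F[10]=-15.000 → step 11: x=0.387, v=2.395, θ₁=-0.591, ω₁=-4.972, θ₂=-0.350, ω₂=-1.402
apply F[11]=-15.000 → step 12: x=0.432, v=2.090, θ₁=-0.689, ω₁=-4.825, θ₂=-0.376, ω₂=-1.171
apply F[12]=-15.000 → step 13: x=0.471, v=1.795, θ₁=-0.785, ω₁=-4.800, θ₂=-0.396, ω₂=-0.868
apply F[13]=-15.000 → step 14: x=0.504, v=1.502, θ₁=-0.882, ω₁=-4.866, θ₂=-0.410, ω₂=-0.522
apply F[14]=-15.000 → step 15: x=0.531, v=1.205, θ₁=-0.980, ω₁=-5.000, θ₂=-0.417, ω₂=-0.163
apply F[15]=-15.000 → step 16: x=0.552, v=0.901, θ₁=-1.082, ω₁=-5.182, θ₂=-0.417, ω₂=0.180
apply F[16]=-15.000 → step 17: x=0.567, v=0.586, θ₁=-1.188, ω₁=-5.401, θ₂=-0.410, ω₂=0.481
apply F[17]=-15.000 → step 18: x=0.575, v=0.258, θ₁=-1.298, ω₁=-5.654, θ₂=-0.398, ω₂=0.717
apply F[18]=-15.000 → step 19: x=0.577, v=-0.084, θ₁=-1.414, ω₁=-5.943, θ₂=-0.382, ω₂=0.866
apply F[19]=-15.000 → step 20: x=0.572, v=-0.441, θ₁=-1.536, ω₁=-6.281, θ₂=-0.364, ω₂=0.904
apply F[20]=-15.000 → step 21: x=0.559, v=-0.814, θ₁=-1.666, ω₁=-6.688, θ₂=-0.347, ω₂=0.802
apply F[21]=-15.000 → step 22: x=0.539, v=-1.207, θ₁=-1.804, ω₁=-7.193, θ₂=-0.333, ω₂=0.514
apply F[22]=-15.000 → step 23: x=0.511, v=-1.627, θ₁=-1.955, ω₁=-7.841, θ₂=-0.328, ω₂=-0.030
apply F[23]=-15.000 → step 24: x=0.474, v=-2.080, θ₁=-2.119, ω₁=-8.699, θ₂=-0.337, ω₂=-0.945
apply F[24]=-15.000 → step 25: x=0.427, v=-2.578, θ₁=-2.304, ω₁=-9.856, θ₂=-0.369, ω₂=-2.421
apply F[25]=-15.000 → step 26: x=0.370, v=-3.130, θ₁=-2.516, ω₁=-11.415, θ₂=-0.439, ω₂=-4.754
apply F[26]=-15.000 → step 27: x=0.302, v=-3.716, θ₁=-2.764, ω₁=-13.364, θ₂=-0.568, ω₂=-8.323
apply F[27]=-15.000 → step 28: x=0.222, v=-4.236, θ₁=-3.050, ω₁=-15.178, θ₂=-0.781, ω₂=-13.183
apply F[28]=-15.000 → step 29: x=0.134, v=-4.556, θ₁=-3.361, ω₁=-15.463, θ₂=-1.096, ω₂=-18.080
apply F[29]=+15.000 → step 30: x=0.047, v=-4.109, θ₁=-3.636, ω₁=-11.767, θ₂=-1.482, ω₂=-19.987
apply F[30]=+15.000 → step 31: x=-0.032, v=-3.779, θ₁=-3.824, ω₁=-6.952, θ₂=-1.879, ω₂=-19.561
apply F[31]=+15.000 → step 32: x=-0.104, v=-3.481, θ₁=-3.914, ω₁=-2.129, θ₂=-2.262, ω₂=-18.739
apply F[32]=+15.000 → step 33: x=-0.170, v=-3.102, θ₁=-3.910, ω₁=2.647, θ₂=-2.636, ω₂=-18.958
apply F[33]=+15.000 → step 34: x=-0.227, v=-2.433, θ₁=-3.800, ω₁=8.919, θ₂=-3.040, ω₂=-22.373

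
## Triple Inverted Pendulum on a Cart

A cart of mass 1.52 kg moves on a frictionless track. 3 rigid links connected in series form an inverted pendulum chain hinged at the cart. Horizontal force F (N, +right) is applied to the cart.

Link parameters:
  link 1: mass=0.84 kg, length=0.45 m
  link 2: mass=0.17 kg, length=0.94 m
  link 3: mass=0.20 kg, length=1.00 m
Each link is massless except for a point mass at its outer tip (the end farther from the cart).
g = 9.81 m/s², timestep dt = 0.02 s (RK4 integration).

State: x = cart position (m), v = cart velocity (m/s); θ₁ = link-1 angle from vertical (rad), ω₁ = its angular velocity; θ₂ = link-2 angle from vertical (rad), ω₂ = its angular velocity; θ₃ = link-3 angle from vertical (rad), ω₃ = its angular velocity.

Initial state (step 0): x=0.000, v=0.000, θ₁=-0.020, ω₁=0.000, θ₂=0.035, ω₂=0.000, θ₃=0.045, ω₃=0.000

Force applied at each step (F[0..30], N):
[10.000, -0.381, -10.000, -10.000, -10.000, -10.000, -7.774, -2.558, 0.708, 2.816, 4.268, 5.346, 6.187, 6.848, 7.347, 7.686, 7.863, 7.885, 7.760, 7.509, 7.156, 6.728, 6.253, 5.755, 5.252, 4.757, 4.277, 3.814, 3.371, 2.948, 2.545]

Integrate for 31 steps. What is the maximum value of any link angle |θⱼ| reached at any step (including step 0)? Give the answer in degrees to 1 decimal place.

Answer: 8.3°

Derivation:
apply F[0]=+10.000 → step 1: x=0.001, v=0.135, θ₁=-0.023, ω₁=-0.319, θ₂=0.035, ω₂=0.014, θ₃=0.045, ω₃=0.004
apply F[1]=-0.381 → step 2: x=0.004, v=0.134, θ₁=-0.030, ω₁=-0.341, θ₂=0.036, ω₂=0.030, θ₃=0.045, ω₃=0.008
apply F[2]=-10.000 → step 3: x=0.005, v=0.007, θ₁=-0.034, ω₁=-0.087, θ₂=0.036, ω₂=0.049, θ₃=0.045, ω₃=0.012
apply F[3]=-10.000 → step 4: x=0.004, v=-0.119, θ₁=-0.033, ω₁=0.164, θ₂=0.038, ω₂=0.068, θ₃=0.046, ω₃=0.016
apply F[4]=-10.000 → step 5: x=0.001, v=-0.245, θ₁=-0.027, ω₁=0.419, θ₂=0.039, ω₂=0.087, θ₃=0.046, ω₃=0.019
apply F[5]=-10.000 → step 6: x=-0.005, v=-0.374, θ₁=-0.016, ω₁=0.682, θ₂=0.041, ω₂=0.105, θ₃=0.046, ω₃=0.022
apply F[6]=-7.774 → step 7: x=-0.014, v=-0.474, θ₁=-0.001, ω₁=0.893, θ₂=0.043, ω₂=0.119, θ₃=0.047, ω₃=0.024
apply F[7]=-2.558 → step 8: x=-0.024, v=-0.509, θ₁=0.018, ω₁=0.967, θ₂=0.046, ω₂=0.128, θ₃=0.047, ω₃=0.025
apply F[8]=+0.708 → step 9: x=-0.034, v=-0.504, θ₁=0.037, ω₁=0.964, θ₂=0.048, ω₂=0.134, θ₃=0.048, ω₃=0.025
apply F[9]=+2.816 → step 10: x=-0.044, v=-0.474, θ₁=0.056, ω₁=0.917, θ₂=0.051, ω₂=0.135, θ₃=0.048, ω₃=0.025
apply F[10]=+4.268 → step 11: x=-0.053, v=-0.428, θ₁=0.074, ω₁=0.845, θ₂=0.054, ω₂=0.132, θ₃=0.049, ω₃=0.023
apply F[11]=+5.346 → step 12: x=-0.061, v=-0.370, θ₁=0.090, ω₁=0.758, θ₂=0.056, ω₂=0.126, θ₃=0.049, ω₃=0.020
apply F[12]=+6.187 → step 13: x=-0.067, v=-0.304, θ₁=0.104, ω₁=0.661, θ₂=0.059, ω₂=0.116, θ₃=0.050, ω₃=0.017
apply F[13]=+6.848 → step 14: x=-0.073, v=-0.231, θ₁=0.116, ω₁=0.558, θ₂=0.061, ω₂=0.103, θ₃=0.050, ω₃=0.013
apply F[14]=+7.347 → step 15: x=-0.077, v=-0.154, θ₁=0.126, ω₁=0.452, θ₂=0.063, ω₂=0.088, θ₃=0.050, ω₃=0.007
apply F[15]=+7.686 → step 16: x=-0.079, v=-0.074, θ₁=0.134, ω₁=0.345, θ₂=0.064, ω₂=0.071, θ₃=0.050, ω₃=0.001
apply F[16]=+7.863 → step 17: x=-0.080, v=0.008, θ₁=0.140, ω₁=0.240, θ₂=0.066, ω₂=0.052, θ₃=0.050, ω₃=-0.005
apply F[17]=+7.885 → step 18: x=-0.079, v=0.088, θ₁=0.144, ω₁=0.139, θ₂=0.067, ω₂=0.032, θ₃=0.050, ω₃=-0.012
apply F[18]=+7.760 → step 19: x=-0.076, v=0.167, θ₁=0.145, ω₁=0.045, θ₂=0.067, ω₂=0.012, θ₃=0.050, ω₃=-0.020
apply F[19]=+7.509 → step 20: x=-0.072, v=0.242, θ₁=0.145, ω₁=-0.042, θ₂=0.067, ω₂=-0.008, θ₃=0.049, ω₃=-0.028
apply F[20]=+7.156 → step 21: x=-0.066, v=0.313, θ₁=0.144, ω₁=-0.119, θ₂=0.067, ω₂=-0.028, θ₃=0.049, ω₃=-0.035
apply F[21]=+6.728 → step 22: x=-0.060, v=0.378, θ₁=0.141, ω₁=-0.186, θ₂=0.066, ω₂=-0.047, θ₃=0.048, ω₃=-0.043
apply F[22]=+6.253 → step 23: x=-0.051, v=0.438, θ₁=0.136, ω₁=-0.244, θ₂=0.065, ω₂=-0.065, θ₃=0.047, ω₃=-0.051
apply F[23]=+5.755 → step 24: x=-0.042, v=0.493, θ₁=0.131, ω₁=-0.292, θ₂=0.063, ω₂=-0.082, θ₃=0.046, ω₃=-0.059
apply F[24]=+5.252 → step 25: x=-0.032, v=0.542, θ₁=0.125, ω₁=-0.331, θ₂=0.062, ω₂=-0.098, θ₃=0.045, ω₃=-0.066
apply F[25]=+4.757 → step 26: x=-0.020, v=0.585, θ₁=0.118, ω₁=-0.362, θ₂=0.059, ω₂=-0.112, θ₃=0.043, ω₃=-0.074
apply F[26]=+4.277 → step 27: x=-0.008, v=0.623, θ₁=0.111, ω₁=-0.386, θ₂=0.057, ω₂=-0.125, θ₃=0.042, ω₃=-0.080
apply F[27]=+3.814 → step 28: x=0.004, v=0.657, θ₁=0.103, ω₁=-0.404, θ₂=0.054, ω₂=-0.137, θ₃=0.040, ω₃=-0.087
apply F[28]=+3.371 → step 29: x=0.018, v=0.686, θ₁=0.094, ω₁=-0.416, θ₂=0.052, ω₂=-0.147, θ₃=0.038, ω₃=-0.093
apply F[29]=+2.948 → step 30: x=0.032, v=0.711, θ₁=0.086, ω₁=-0.424, θ₂=0.049, ω₂=-0.156, θ₃=0.036, ω₃=-0.098
apply F[30]=+2.545 → step 31: x=0.046, v=0.731, θ₁=0.078, ω₁=-0.428, θ₂=0.045, ω₂=-0.163, θ₃=0.034, ω₃=-0.103
Max |angle| over trajectory = 0.145 rad = 8.3°.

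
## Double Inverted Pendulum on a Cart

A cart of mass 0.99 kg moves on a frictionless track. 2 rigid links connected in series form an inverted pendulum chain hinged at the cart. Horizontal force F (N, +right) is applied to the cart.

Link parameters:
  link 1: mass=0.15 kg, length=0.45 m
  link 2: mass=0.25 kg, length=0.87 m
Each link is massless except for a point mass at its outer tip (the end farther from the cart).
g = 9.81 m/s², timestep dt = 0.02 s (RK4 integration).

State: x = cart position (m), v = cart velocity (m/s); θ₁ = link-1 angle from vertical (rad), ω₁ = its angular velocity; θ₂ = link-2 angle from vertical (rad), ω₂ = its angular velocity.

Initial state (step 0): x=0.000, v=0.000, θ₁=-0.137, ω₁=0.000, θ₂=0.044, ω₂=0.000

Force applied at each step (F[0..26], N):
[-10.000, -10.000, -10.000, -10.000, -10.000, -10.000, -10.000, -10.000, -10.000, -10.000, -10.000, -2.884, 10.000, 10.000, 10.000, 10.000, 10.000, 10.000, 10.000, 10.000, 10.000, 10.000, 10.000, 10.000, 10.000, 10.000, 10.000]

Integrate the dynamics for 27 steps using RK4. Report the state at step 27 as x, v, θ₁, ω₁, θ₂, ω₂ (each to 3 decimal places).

apply F[0]=-10.000 → step 1: x=-0.002, v=-0.191, θ₁=-0.135, ω₁=0.224, θ₂=0.045, ω₂=0.115
apply F[1]=-10.000 → step 2: x=-0.008, v=-0.382, θ₁=-0.128, ω₁=0.453, θ₂=0.049, ω₂=0.228
apply F[2]=-10.000 → step 3: x=-0.017, v=-0.573, θ₁=-0.117, ω₁=0.695, θ₂=0.054, ω₂=0.336
apply F[3]=-10.000 → step 4: x=-0.031, v=-0.767, θ₁=-0.100, ω₁=0.954, θ₂=0.062, ω₂=0.437
apply F[4]=-10.000 → step 5: x=-0.048, v=-0.962, θ₁=-0.078, ω₁=1.238, θ₂=0.072, ω₂=0.529
apply F[5]=-10.000 → step 6: x=-0.069, v=-1.159, θ₁=-0.050, ω₁=1.554, θ₂=0.083, ω₂=0.608
apply F[6]=-10.000 → step 7: x=-0.094, v=-1.359, θ₁=-0.016, ω₁=1.909, θ₂=0.096, ω₂=0.671
apply F[7]=-10.000 → step 8: x=-0.123, v=-1.561, θ₁=0.026, ω₁=2.308, θ₂=0.110, ω₂=0.715
apply F[8]=-10.000 → step 9: x=-0.157, v=-1.766, θ₁=0.077, ω₁=2.755, θ₂=0.124, ω₂=0.740
apply F[9]=-10.000 → step 10: x=-0.194, v=-1.971, θ₁=0.137, ω₁=3.247, θ₂=0.139, ω₂=0.747
apply F[10]=-10.000 → step 11: x=-0.236, v=-2.176, θ₁=0.207, ω₁=3.772, θ₂=0.154, ω₂=0.745
apply F[11]=-2.884 → step 12: x=-0.280, v=-2.237, θ₁=0.285, ω₁=4.019, θ₂=0.169, ω₂=0.737
apply F[12]=+10.000 → step 13: x=-0.323, v=-2.048, θ₁=0.363, ω₁=3.811, θ₂=0.183, ω₂=0.692
apply F[13]=+10.000 → step 14: x=-0.362, v=-1.864, θ₁=0.438, ω₁=3.688, θ₂=0.196, ω₂=0.619
apply F[14]=+10.000 → step 15: x=-0.397, v=-1.684, θ₁=0.511, ω₁=3.643, θ₂=0.208, ω₂=0.521
apply F[15]=+10.000 → step 16: x=-0.429, v=-1.506, θ₁=0.584, ω₁=3.665, θ₂=0.217, ω₂=0.404
apply F[16]=+10.000 → step 17: x=-0.457, v=-1.330, θ₁=0.658, ω₁=3.745, θ₂=0.224, ω₂=0.273
apply F[17]=+10.000 → step 18: x=-0.482, v=-1.154, θ₁=0.734, ω₁=3.871, θ₂=0.228, ω₂=0.136
apply F[18]=+10.000 → step 19: x=-0.504, v=-0.976, θ₁=0.813, ω₁=4.033, θ₂=0.229, ω₂=-0.000
apply F[19]=+10.000 → step 20: x=-0.521, v=-0.796, θ₁=0.896, ω₁=4.223, θ₂=0.228, ω₂=-0.128
apply F[20]=+10.000 → step 21: x=-0.535, v=-0.612, θ₁=0.982, ω₁=4.435, θ₂=0.224, ω₂=-0.239
apply F[21]=+10.000 → step 22: x=-0.546, v=-0.424, θ₁=1.073, ω₁=4.666, θ₂=0.219, ω₂=-0.328
apply F[22]=+10.000 → step 23: x=-0.552, v=-0.231, θ₁=1.169, ω₁=4.915, θ₂=0.211, ω₂=-0.389
apply F[23]=+10.000 → step 24: x=-0.555, v=-0.033, θ₁=1.270, ω₁=5.187, θ₂=0.203, ω₂=-0.417
apply F[24]=+10.000 → step 25: x=-0.554, v=0.171, θ₁=1.377, ω₁=5.488, θ₂=0.195, ω₂=-0.403
apply F[25]=+10.000 → step 26: x=-0.548, v=0.382, θ₁=1.490, ω₁=5.829, θ₂=0.188, ω₂=-0.342
apply F[26]=+10.000 → step 27: x=-0.538, v=0.600, θ₁=1.610, ω₁=6.223, θ₂=0.182, ω₂=-0.221

Answer: x=-0.538, v=0.600, θ₁=1.610, ω₁=6.223, θ₂=0.182, ω₂=-0.221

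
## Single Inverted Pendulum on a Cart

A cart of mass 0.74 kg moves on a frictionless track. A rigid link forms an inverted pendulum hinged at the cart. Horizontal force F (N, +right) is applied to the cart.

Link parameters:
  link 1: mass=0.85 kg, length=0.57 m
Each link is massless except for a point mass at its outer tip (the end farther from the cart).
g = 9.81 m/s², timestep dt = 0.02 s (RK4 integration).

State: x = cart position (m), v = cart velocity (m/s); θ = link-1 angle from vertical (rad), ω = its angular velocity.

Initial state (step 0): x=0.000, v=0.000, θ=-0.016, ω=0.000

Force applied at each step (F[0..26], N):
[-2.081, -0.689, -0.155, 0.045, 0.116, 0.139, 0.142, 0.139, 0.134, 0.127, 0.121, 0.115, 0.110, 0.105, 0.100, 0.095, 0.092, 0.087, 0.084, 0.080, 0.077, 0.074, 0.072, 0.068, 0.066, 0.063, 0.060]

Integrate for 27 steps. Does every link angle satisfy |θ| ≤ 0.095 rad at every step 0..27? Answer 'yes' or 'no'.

apply F[0]=-2.081 → step 1: x=-0.001, v=-0.053, θ=-0.015, ω=0.087
apply F[1]=-0.689 → step 2: x=-0.002, v=-0.068, θ=-0.013, ω=0.109
apply F[2]=-0.155 → step 3: x=-0.003, v=-0.070, θ=-0.011, ω=0.108
apply F[3]=+0.045 → step 4: x=-0.004, v=-0.066, θ=-0.009, ω=0.098
apply F[4]=+0.116 → step 5: x=-0.006, v=-0.061, θ=-0.007, ω=0.087
apply F[5]=+0.139 → step 6: x=-0.007, v=-0.056, θ=-0.005, ω=0.075
apply F[6]=+0.142 → step 7: x=-0.008, v=-0.051, θ=-0.004, ω=0.065
apply F[7]=+0.139 → step 8: x=-0.009, v=-0.047, θ=-0.003, ω=0.056
apply F[8]=+0.134 → step 9: x=-0.010, v=-0.042, θ=-0.002, ω=0.048
apply F[9]=+0.127 → step 10: x=-0.011, v=-0.039, θ=-0.001, ω=0.041
apply F[10]=+0.121 → step 11: x=-0.011, v=-0.035, θ=-0.000, ω=0.035
apply F[11]=+0.115 → step 12: x=-0.012, v=-0.032, θ=0.000, ω=0.029
apply F[12]=+0.110 → step 13: x=-0.013, v=-0.029, θ=0.001, ω=0.025
apply F[13]=+0.105 → step 14: x=-0.013, v=-0.027, θ=0.001, ω=0.021
apply F[14]=+0.100 → step 15: x=-0.014, v=-0.024, θ=0.002, ω=0.017
apply F[15]=+0.095 → step 16: x=-0.014, v=-0.022, θ=0.002, ω=0.014
apply F[16]=+0.092 → step 17: x=-0.015, v=-0.020, θ=0.002, ω=0.011
apply F[17]=+0.087 → step 18: x=-0.015, v=-0.019, θ=0.003, ω=0.009
apply F[18]=+0.084 → step 19: x=-0.015, v=-0.017, θ=0.003, ω=0.007
apply F[19]=+0.080 → step 20: x=-0.016, v=-0.015, θ=0.003, ω=0.005
apply F[20]=+0.077 → step 21: x=-0.016, v=-0.014, θ=0.003, ω=0.004
apply F[21]=+0.074 → step 22: x=-0.016, v=-0.013, θ=0.003, ω=0.003
apply F[22]=+0.072 → step 23: x=-0.017, v=-0.011, θ=0.003, ω=0.002
apply F[23]=+0.068 → step 24: x=-0.017, v=-0.010, θ=0.003, ω=0.001
apply F[24]=+0.066 → step 25: x=-0.017, v=-0.009, θ=0.003, ω=-0.000
apply F[25]=+0.063 → step 26: x=-0.017, v=-0.008, θ=0.003, ω=-0.001
apply F[26]=+0.060 → step 27: x=-0.017, v=-0.007, θ=0.003, ω=-0.001
Max |angle| over trajectory = 0.016 rad; bound = 0.095 → within bound.

Answer: yes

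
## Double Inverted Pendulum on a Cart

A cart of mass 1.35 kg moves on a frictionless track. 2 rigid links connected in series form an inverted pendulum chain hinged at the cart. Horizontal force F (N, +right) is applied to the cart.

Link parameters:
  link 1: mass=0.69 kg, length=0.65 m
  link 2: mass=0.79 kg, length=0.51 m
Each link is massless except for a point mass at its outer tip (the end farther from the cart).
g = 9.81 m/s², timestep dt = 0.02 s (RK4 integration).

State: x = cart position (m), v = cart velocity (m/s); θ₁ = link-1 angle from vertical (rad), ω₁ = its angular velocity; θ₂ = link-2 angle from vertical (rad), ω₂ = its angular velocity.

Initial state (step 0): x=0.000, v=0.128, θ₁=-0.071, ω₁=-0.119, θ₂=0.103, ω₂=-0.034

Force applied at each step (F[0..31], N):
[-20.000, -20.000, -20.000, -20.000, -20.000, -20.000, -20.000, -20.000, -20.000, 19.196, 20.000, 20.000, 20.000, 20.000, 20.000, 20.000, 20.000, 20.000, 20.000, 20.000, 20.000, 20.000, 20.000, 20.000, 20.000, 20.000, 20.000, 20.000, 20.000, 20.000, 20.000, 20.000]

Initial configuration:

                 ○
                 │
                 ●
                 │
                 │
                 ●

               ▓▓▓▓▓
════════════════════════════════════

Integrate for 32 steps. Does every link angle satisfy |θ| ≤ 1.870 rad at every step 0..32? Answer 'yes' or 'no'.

apply F[0]=-20.000 → step 1: x=-0.000, v=-0.152, θ₁=-0.070, ω₁=0.227, θ₂=0.104, ω₂=0.118
apply F[1]=-20.000 → step 2: x=-0.006, v=-0.433, θ₁=-0.062, ω₁=0.578, θ₂=0.108, ω₂=0.265
apply F[2]=-20.000 → step 3: x=-0.018, v=-0.718, θ₁=-0.047, ω₁=0.942, θ₂=0.114, ω₂=0.402
apply F[3]=-20.000 → step 4: x=-0.035, v=-1.007, θ₁=-0.024, ω₁=1.326, θ₂=0.124, ω₂=0.521
apply F[4]=-20.000 → step 5: x=-0.058, v=-1.301, θ₁=0.006, ω₁=1.737, θ₂=0.135, ω₂=0.616
apply F[5]=-20.000 → step 6: x=-0.087, v=-1.601, θ₁=0.046, ω₁=2.179, θ₂=0.148, ω₂=0.682
apply F[6]=-20.000 → step 7: x=-0.122, v=-1.905, θ₁=0.094, ω₁=2.651, θ₂=0.162, ω₂=0.717
apply F[7]=-20.000 → step 8: x=-0.163, v=-2.207, θ₁=0.152, ω₁=3.145, θ₂=0.177, ω₂=0.727
apply F[8]=-20.000 → step 9: x=-0.210, v=-2.500, θ₁=0.220, ω₁=3.643, θ₂=0.191, ω₂=0.728
apply F[9]=+19.196 → step 10: x=-0.258, v=-2.241, θ₁=0.289, ω₁=3.344, θ₂=0.206, ω₂=0.705
apply F[10]=+20.000 → step 11: x=-0.300, v=-1.989, θ₁=0.354, ω₁=3.096, θ₂=0.219, ω₂=0.646
apply F[11]=+20.000 → step 12: x=-0.337, v=-1.754, θ₁=0.414, ω₁=2.913, θ₂=0.231, ω₂=0.548
apply F[12]=+20.000 → step 13: x=-0.370, v=-1.531, θ₁=0.471, ω₁=2.789, θ₂=0.241, ω₂=0.412
apply F[13]=+20.000 → step 14: x=-0.399, v=-1.320, θ₁=0.526, ω₁=2.717, θ₂=0.247, ω₂=0.240
apply F[14]=+20.000 → step 15: x=-0.423, v=-1.117, θ₁=0.580, ω₁=2.691, θ₂=0.250, ω₂=0.037
apply F[15]=+20.000 → step 16: x=-0.443, v=-0.919, θ₁=0.634, ω₁=2.704, θ₂=0.249, ω₂=-0.194
apply F[16]=+20.000 → step 17: x=-0.460, v=-0.724, θ₁=0.688, ω₁=2.748, θ₂=0.242, ω₂=-0.448
apply F[17]=+20.000 → step 18: x=-0.472, v=-0.528, θ₁=0.744, ω₁=2.819, θ₂=0.231, ω₂=-0.719
apply F[18]=+20.000 → step 19: x=-0.481, v=-0.330, θ₁=0.801, ω₁=2.909, θ₂=0.213, ω₂=-1.002
apply F[19]=+20.000 → step 20: x=-0.485, v=-0.128, θ₁=0.860, ω₁=3.012, θ₂=0.191, ω₂=-1.288
apply F[20]=+20.000 → step 21: x=-0.486, v=0.080, θ₁=0.921, ω₁=3.124, θ₂=0.162, ω₂=-1.573
apply F[21]=+20.000 → step 22: x=-0.482, v=0.295, θ₁=0.985, ω₁=3.242, θ₂=0.128, ω₂=-1.851
apply F[22]=+20.000 → step 23: x=-0.474, v=0.516, θ₁=1.051, ω₁=3.361, θ₂=0.088, ω₂=-2.116
apply F[23]=+20.000 → step 24: x=-0.462, v=0.745, θ₁=1.120, ω₁=3.483, θ₂=0.043, ω₂=-2.365
apply F[24]=+20.000 → step 25: x=-0.444, v=0.981, θ₁=1.190, ω₁=3.606, θ₂=-0.006, ω₂=-2.595
apply F[25]=+20.000 → step 26: x=-0.422, v=1.223, θ₁=1.264, ω₁=3.734, θ₂=-0.061, ω₂=-2.805
apply F[26]=+20.000 → step 27: x=-0.395, v=1.471, θ₁=1.340, ω₁=3.868, θ₂=-0.119, ω₂=-2.993
apply F[27]=+20.000 → step 28: x=-0.363, v=1.726, θ₁=1.419, ω₁=4.014, θ₂=-0.180, ω₂=-3.156
apply F[28]=+20.000 → step 29: x=-0.326, v=1.987, θ₁=1.501, ω₁=4.177, θ₂=-0.245, ω₂=-3.292
apply F[29]=+20.000 → step 30: x=-0.284, v=2.256, θ₁=1.586, ω₁=4.366, θ₂=-0.312, ω₂=-3.394
apply F[30]=+20.000 → step 31: x=-0.236, v=2.534, θ₁=1.675, ω₁=4.592, θ₂=-0.380, ω₂=-3.456
apply F[31]=+20.000 → step 32: x=-0.182, v=2.828, θ₁=1.770, ω₁=4.872, θ₂=-0.449, ω₂=-3.466
Max |angle| over trajectory = 1.770 rad; bound = 1.870 → within bound.

Answer: yes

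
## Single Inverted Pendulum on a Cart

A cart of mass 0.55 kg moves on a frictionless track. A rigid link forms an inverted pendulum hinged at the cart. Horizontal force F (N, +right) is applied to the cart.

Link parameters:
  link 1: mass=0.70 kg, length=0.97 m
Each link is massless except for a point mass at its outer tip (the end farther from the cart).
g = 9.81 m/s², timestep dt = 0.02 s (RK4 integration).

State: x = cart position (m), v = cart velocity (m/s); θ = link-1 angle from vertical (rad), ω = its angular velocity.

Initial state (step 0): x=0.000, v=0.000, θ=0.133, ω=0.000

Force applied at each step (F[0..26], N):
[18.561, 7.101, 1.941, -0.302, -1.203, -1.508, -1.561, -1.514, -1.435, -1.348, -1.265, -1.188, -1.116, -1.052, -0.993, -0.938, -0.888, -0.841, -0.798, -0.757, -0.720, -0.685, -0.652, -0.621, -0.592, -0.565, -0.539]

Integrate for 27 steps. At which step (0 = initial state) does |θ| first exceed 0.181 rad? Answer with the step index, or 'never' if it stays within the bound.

Answer: never

Derivation:
apply F[0]=+18.561 → step 1: x=0.006, v=0.629, θ=0.127, ω=-0.617
apply F[1]=+7.101 → step 2: x=0.021, v=0.855, θ=0.112, ω=-0.824
apply F[2]=+1.941 → step 3: x=0.039, v=0.901, θ=0.096, ω=-0.850
apply F[3]=-0.302 → step 4: x=0.056, v=0.870, θ=0.079, ω=-0.801
apply F[4]=-1.203 → step 5: x=0.073, v=0.810, θ=0.064, ω=-0.724
apply F[5]=-1.508 → step 6: x=0.089, v=0.742, θ=0.050, ω=-0.643
apply F[6]=-1.561 → step 7: x=0.103, v=0.675, θ=0.038, ω=-0.565
apply F[7]=-1.514 → step 8: x=0.116, v=0.612, θ=0.028, ω=-0.493
apply F[8]=-1.435 → step 9: x=0.127, v=0.554, θ=0.018, ω=-0.429
apply F[9]=-1.348 → step 10: x=0.138, v=0.502, θ=0.010, ω=-0.372
apply F[10]=-1.265 → step 11: x=0.148, v=0.454, θ=0.004, ω=-0.321
apply F[11]=-1.188 → step 12: x=0.156, v=0.411, θ=-0.002, ω=-0.276
apply F[12]=-1.116 → step 13: x=0.164, v=0.371, θ=-0.008, ω=-0.237
apply F[13]=-1.052 → step 14: x=0.171, v=0.335, θ=-0.012, ω=-0.202
apply F[14]=-0.993 → step 15: x=0.177, v=0.303, θ=-0.016, ω=-0.171
apply F[15]=-0.938 → step 16: x=0.183, v=0.273, θ=-0.019, ω=-0.144
apply F[16]=-0.888 → step 17: x=0.188, v=0.246, θ=-0.021, ω=-0.120
apply F[17]=-0.841 → step 18: x=0.193, v=0.221, θ=-0.024, ω=-0.099
apply F[18]=-0.798 → step 19: x=0.197, v=0.198, θ=-0.025, ω=-0.080
apply F[19]=-0.757 → step 20: x=0.201, v=0.177, θ=-0.027, ω=-0.064
apply F[20]=-0.720 → step 21: x=0.204, v=0.158, θ=-0.028, ω=-0.049
apply F[21]=-0.685 → step 22: x=0.207, v=0.140, θ=-0.029, ω=-0.037
apply F[22]=-0.652 → step 23: x=0.210, v=0.123, θ=-0.029, ω=-0.026
apply F[23]=-0.621 → step 24: x=0.212, v=0.108, θ=-0.030, ω=-0.016
apply F[24]=-0.592 → step 25: x=0.214, v=0.094, θ=-0.030, ω=-0.008
apply F[25]=-0.565 → step 26: x=0.216, v=0.081, θ=-0.030, ω=-0.001
apply F[26]=-0.539 → step 27: x=0.218, v=0.069, θ=-0.030, ω=0.006
max |θ| = 0.133 ≤ 0.181 over all 28 states.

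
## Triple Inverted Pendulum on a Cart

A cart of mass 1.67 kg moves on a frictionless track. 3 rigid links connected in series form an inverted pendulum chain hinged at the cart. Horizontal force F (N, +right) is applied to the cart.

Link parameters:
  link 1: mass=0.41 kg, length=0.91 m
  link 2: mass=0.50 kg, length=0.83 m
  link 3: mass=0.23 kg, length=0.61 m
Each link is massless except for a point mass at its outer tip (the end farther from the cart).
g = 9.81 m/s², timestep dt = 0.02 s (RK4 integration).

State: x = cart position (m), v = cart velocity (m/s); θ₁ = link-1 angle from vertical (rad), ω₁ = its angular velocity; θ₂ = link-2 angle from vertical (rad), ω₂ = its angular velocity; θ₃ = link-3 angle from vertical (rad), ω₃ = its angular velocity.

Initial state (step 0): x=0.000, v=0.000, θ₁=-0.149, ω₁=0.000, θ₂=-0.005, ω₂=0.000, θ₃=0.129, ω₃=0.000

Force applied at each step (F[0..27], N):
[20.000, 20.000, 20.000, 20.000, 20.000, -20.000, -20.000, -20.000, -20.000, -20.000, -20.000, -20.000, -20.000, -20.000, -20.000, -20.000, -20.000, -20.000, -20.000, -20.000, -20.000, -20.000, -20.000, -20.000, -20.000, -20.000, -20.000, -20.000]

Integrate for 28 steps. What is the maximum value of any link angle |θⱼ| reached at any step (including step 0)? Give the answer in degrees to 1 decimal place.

apply F[0]=+20.000 → step 1: x=0.003, v=0.255, θ₁=-0.153, ω₁=-0.351, θ₂=-0.004, ω₂=0.061, θ₃=0.129, ω₃=0.047
apply F[1]=+20.000 → step 2: x=0.010, v=0.509, θ₁=-0.163, ω₁=-0.703, θ₂=-0.003, ω₂=0.124, θ₃=0.131, ω₃=0.092
apply F[2]=+20.000 → step 3: x=0.023, v=0.764, θ₁=-0.181, ω₁=-1.056, θ₂=0.001, ω₂=0.187, θ₃=0.133, ω₃=0.131
apply F[3]=+20.000 → step 4: x=0.041, v=1.017, θ₁=-0.205, ω₁=-1.411, θ₂=0.005, ω₂=0.250, θ₃=0.136, ω₃=0.165
apply F[4]=+20.000 → step 5: x=0.064, v=1.269, θ₁=-0.237, ω₁=-1.763, θ₂=0.011, ω₂=0.306, θ₃=0.140, ω₃=0.189
apply F[5]=-20.000 → step 6: x=0.087, v=1.058, θ₁=-0.271, ω₁=-1.675, θ₂=0.018, ω₂=0.442, θ₃=0.144, ω₃=0.238
apply F[6]=-20.000 → step 7: x=0.106, v=0.851, θ₁=-0.304, ω₁=-1.612, θ₂=0.028, ω₂=0.602, θ₃=0.149, ω₃=0.284
apply F[7]=-20.000 → step 8: x=0.121, v=0.647, θ₁=-0.336, ω₁=-1.568, θ₂=0.042, ω₂=0.783, θ₃=0.155, ω₃=0.326
apply F[8]=-20.000 → step 9: x=0.132, v=0.444, θ₁=-0.367, ω₁=-1.541, θ₂=0.060, ω₂=0.983, θ₃=0.162, ω₃=0.362
apply F[9]=-20.000 → step 10: x=0.139, v=0.243, θ₁=-0.398, ω₁=-1.527, θ₂=0.082, ω₂=1.197, θ₃=0.170, ω₃=0.391
apply F[10]=-20.000 → step 11: x=0.142, v=0.042, θ₁=-0.428, ω₁=-1.519, θ₂=0.108, ω₂=1.423, θ₃=0.178, ω₃=0.413
apply F[11]=-20.000 → step 12: x=0.140, v=-0.158, θ₁=-0.458, ω₁=-1.514, θ₂=0.139, ω₂=1.657, θ₃=0.186, ω₃=0.427
apply F[12]=-20.000 → step 13: x=0.135, v=-0.360, θ₁=-0.489, ω₁=-1.506, θ₂=0.174, ω₂=1.896, θ₃=0.195, ω₃=0.433
apply F[13]=-20.000 → step 14: x=0.126, v=-0.562, θ₁=-0.519, ω₁=-1.493, θ₂=0.214, ω₂=2.138, θ₃=0.203, ω₃=0.434
apply F[14]=-20.000 → step 15: x=0.113, v=-0.766, θ₁=-0.548, ω₁=-1.470, θ₂=0.260, ω₂=2.380, θ₃=0.212, ω₃=0.431
apply F[15]=-20.000 → step 16: x=0.095, v=-0.970, θ₁=-0.577, ω₁=-1.433, θ₂=0.310, ω₂=2.623, θ₃=0.221, ω₃=0.427
apply F[16]=-20.000 → step 17: x=0.074, v=-1.176, θ₁=-0.606, ω₁=-1.379, θ₂=0.365, ω₂=2.865, θ₃=0.229, ω₃=0.425
apply F[17]=-20.000 → step 18: x=0.048, v=-1.381, θ₁=-0.632, ω₁=-1.307, θ₂=0.424, ω₂=3.108, θ₃=0.238, ω₃=0.428
apply F[18]=-20.000 → step 19: x=0.019, v=-1.586, θ₁=-0.658, ω₁=-1.213, θ₂=0.489, ω₂=3.353, θ₃=0.246, ω₃=0.441
apply F[19]=-20.000 → step 20: x=-0.015, v=-1.791, θ₁=-0.681, ω₁=-1.095, θ₂=0.558, ω₂=3.604, θ₃=0.255, ω₃=0.468
apply F[20]=-20.000 → step 21: x=-0.053, v=-1.994, θ₁=-0.701, ω₁=-0.950, θ₂=0.633, ω₂=3.862, θ₃=0.265, ω₃=0.515
apply F[21]=-20.000 → step 22: x=-0.095, v=-2.195, θ₁=-0.719, ω₁=-0.774, θ₂=0.713, ω₂=4.131, θ₃=0.276, ω₃=0.588
apply F[22]=-20.000 → step 23: x=-0.141, v=-2.393, θ₁=-0.732, ω₁=-0.563, θ₂=0.798, ω₂=4.413, θ₃=0.289, ω₃=0.694
apply F[23]=-20.000 → step 24: x=-0.191, v=-2.587, θ₁=-0.741, ω₁=-0.314, θ₂=0.890, ω₂=4.713, θ₃=0.304, ω₃=0.845
apply F[24]=-20.000 → step 25: x=-0.244, v=-2.777, θ₁=-0.744, ω₁=-0.022, θ₂=0.987, ω₂=5.032, θ₃=0.323, ω₃=1.050
apply F[25]=-20.000 → step 26: x=-0.302, v=-2.961, θ₁=-0.741, ω₁=0.317, θ₂=1.091, ω₂=5.374, θ₃=0.347, ω₃=1.323
apply F[26]=-20.000 → step 27: x=-0.363, v=-3.138, θ₁=-0.731, ω₁=0.708, θ₂=1.202, ω₂=5.738, θ₃=0.377, ω₃=1.680
apply F[27]=-20.000 → step 28: x=-0.427, v=-3.309, θ₁=-0.713, ω₁=1.155, θ₂=1.321, ω₂=6.124, θ₃=0.415, ω₃=2.136
Max |angle| over trajectory = 1.321 rad = 75.7°.

Answer: 75.7°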